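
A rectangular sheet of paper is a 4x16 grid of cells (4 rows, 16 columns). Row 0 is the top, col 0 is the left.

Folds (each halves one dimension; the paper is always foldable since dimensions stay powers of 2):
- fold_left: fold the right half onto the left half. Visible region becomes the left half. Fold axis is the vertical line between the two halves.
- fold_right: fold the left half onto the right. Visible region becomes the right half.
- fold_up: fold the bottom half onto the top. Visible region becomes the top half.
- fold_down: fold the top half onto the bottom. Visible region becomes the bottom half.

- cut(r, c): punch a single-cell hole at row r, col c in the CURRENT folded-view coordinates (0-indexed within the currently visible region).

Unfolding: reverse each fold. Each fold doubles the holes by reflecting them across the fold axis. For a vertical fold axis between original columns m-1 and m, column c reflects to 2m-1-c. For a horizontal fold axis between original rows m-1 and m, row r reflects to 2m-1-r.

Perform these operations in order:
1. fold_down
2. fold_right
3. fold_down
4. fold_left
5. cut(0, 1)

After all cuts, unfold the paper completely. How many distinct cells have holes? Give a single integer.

Answer: 16

Derivation:
Op 1 fold_down: fold axis h@2; visible region now rows[2,4) x cols[0,16) = 2x16
Op 2 fold_right: fold axis v@8; visible region now rows[2,4) x cols[8,16) = 2x8
Op 3 fold_down: fold axis h@3; visible region now rows[3,4) x cols[8,16) = 1x8
Op 4 fold_left: fold axis v@12; visible region now rows[3,4) x cols[8,12) = 1x4
Op 5 cut(0, 1): punch at orig (3,9); cuts so far [(3, 9)]; region rows[3,4) x cols[8,12) = 1x4
Unfold 1 (reflect across v@12): 2 holes -> [(3, 9), (3, 14)]
Unfold 2 (reflect across h@3): 4 holes -> [(2, 9), (2, 14), (3, 9), (3, 14)]
Unfold 3 (reflect across v@8): 8 holes -> [(2, 1), (2, 6), (2, 9), (2, 14), (3, 1), (3, 6), (3, 9), (3, 14)]
Unfold 4 (reflect across h@2): 16 holes -> [(0, 1), (0, 6), (0, 9), (0, 14), (1, 1), (1, 6), (1, 9), (1, 14), (2, 1), (2, 6), (2, 9), (2, 14), (3, 1), (3, 6), (3, 9), (3, 14)]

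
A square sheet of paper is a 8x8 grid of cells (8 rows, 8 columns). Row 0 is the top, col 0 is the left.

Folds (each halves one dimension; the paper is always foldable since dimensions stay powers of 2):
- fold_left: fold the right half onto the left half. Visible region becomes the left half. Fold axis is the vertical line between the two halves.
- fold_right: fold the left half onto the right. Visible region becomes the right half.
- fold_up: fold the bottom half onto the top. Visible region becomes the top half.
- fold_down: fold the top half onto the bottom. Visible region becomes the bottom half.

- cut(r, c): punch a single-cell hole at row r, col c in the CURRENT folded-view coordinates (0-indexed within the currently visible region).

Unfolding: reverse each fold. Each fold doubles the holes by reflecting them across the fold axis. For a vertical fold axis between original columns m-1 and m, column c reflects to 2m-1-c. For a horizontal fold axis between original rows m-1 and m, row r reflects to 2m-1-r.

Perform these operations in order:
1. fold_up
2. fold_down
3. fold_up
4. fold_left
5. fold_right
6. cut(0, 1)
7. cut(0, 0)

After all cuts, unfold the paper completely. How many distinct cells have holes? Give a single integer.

Op 1 fold_up: fold axis h@4; visible region now rows[0,4) x cols[0,8) = 4x8
Op 2 fold_down: fold axis h@2; visible region now rows[2,4) x cols[0,8) = 2x8
Op 3 fold_up: fold axis h@3; visible region now rows[2,3) x cols[0,8) = 1x8
Op 4 fold_left: fold axis v@4; visible region now rows[2,3) x cols[0,4) = 1x4
Op 5 fold_right: fold axis v@2; visible region now rows[2,3) x cols[2,4) = 1x2
Op 6 cut(0, 1): punch at orig (2,3); cuts so far [(2, 3)]; region rows[2,3) x cols[2,4) = 1x2
Op 7 cut(0, 0): punch at orig (2,2); cuts so far [(2, 2), (2, 3)]; region rows[2,3) x cols[2,4) = 1x2
Unfold 1 (reflect across v@2): 4 holes -> [(2, 0), (2, 1), (2, 2), (2, 3)]
Unfold 2 (reflect across v@4): 8 holes -> [(2, 0), (2, 1), (2, 2), (2, 3), (2, 4), (2, 5), (2, 6), (2, 7)]
Unfold 3 (reflect across h@3): 16 holes -> [(2, 0), (2, 1), (2, 2), (2, 3), (2, 4), (2, 5), (2, 6), (2, 7), (3, 0), (3, 1), (3, 2), (3, 3), (3, 4), (3, 5), (3, 6), (3, 7)]
Unfold 4 (reflect across h@2): 32 holes -> [(0, 0), (0, 1), (0, 2), (0, 3), (0, 4), (0, 5), (0, 6), (0, 7), (1, 0), (1, 1), (1, 2), (1, 3), (1, 4), (1, 5), (1, 6), (1, 7), (2, 0), (2, 1), (2, 2), (2, 3), (2, 4), (2, 5), (2, 6), (2, 7), (3, 0), (3, 1), (3, 2), (3, 3), (3, 4), (3, 5), (3, 6), (3, 7)]
Unfold 5 (reflect across h@4): 64 holes -> [(0, 0), (0, 1), (0, 2), (0, 3), (0, 4), (0, 5), (0, 6), (0, 7), (1, 0), (1, 1), (1, 2), (1, 3), (1, 4), (1, 5), (1, 6), (1, 7), (2, 0), (2, 1), (2, 2), (2, 3), (2, 4), (2, 5), (2, 6), (2, 7), (3, 0), (3, 1), (3, 2), (3, 3), (3, 4), (3, 5), (3, 6), (3, 7), (4, 0), (4, 1), (4, 2), (4, 3), (4, 4), (4, 5), (4, 6), (4, 7), (5, 0), (5, 1), (5, 2), (5, 3), (5, 4), (5, 5), (5, 6), (5, 7), (6, 0), (6, 1), (6, 2), (6, 3), (6, 4), (6, 5), (6, 6), (6, 7), (7, 0), (7, 1), (7, 2), (7, 3), (7, 4), (7, 5), (7, 6), (7, 7)]

Answer: 64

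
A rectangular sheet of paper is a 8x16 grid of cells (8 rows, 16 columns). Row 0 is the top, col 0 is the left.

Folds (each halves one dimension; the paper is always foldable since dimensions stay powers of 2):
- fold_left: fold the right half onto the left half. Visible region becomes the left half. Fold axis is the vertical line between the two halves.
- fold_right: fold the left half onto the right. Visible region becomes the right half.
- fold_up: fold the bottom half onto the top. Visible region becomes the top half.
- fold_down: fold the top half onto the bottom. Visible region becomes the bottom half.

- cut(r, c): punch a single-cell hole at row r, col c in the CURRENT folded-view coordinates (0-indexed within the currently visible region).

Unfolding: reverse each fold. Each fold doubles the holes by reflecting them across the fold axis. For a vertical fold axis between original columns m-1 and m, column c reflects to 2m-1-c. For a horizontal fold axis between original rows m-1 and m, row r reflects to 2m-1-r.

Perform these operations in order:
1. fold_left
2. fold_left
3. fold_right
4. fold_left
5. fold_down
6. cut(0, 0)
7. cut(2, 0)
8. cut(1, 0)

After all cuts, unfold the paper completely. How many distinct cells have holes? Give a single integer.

Answer: 96

Derivation:
Op 1 fold_left: fold axis v@8; visible region now rows[0,8) x cols[0,8) = 8x8
Op 2 fold_left: fold axis v@4; visible region now rows[0,8) x cols[0,4) = 8x4
Op 3 fold_right: fold axis v@2; visible region now rows[0,8) x cols[2,4) = 8x2
Op 4 fold_left: fold axis v@3; visible region now rows[0,8) x cols[2,3) = 8x1
Op 5 fold_down: fold axis h@4; visible region now rows[4,8) x cols[2,3) = 4x1
Op 6 cut(0, 0): punch at orig (4,2); cuts so far [(4, 2)]; region rows[4,8) x cols[2,3) = 4x1
Op 7 cut(2, 0): punch at orig (6,2); cuts so far [(4, 2), (6, 2)]; region rows[4,8) x cols[2,3) = 4x1
Op 8 cut(1, 0): punch at orig (5,2); cuts so far [(4, 2), (5, 2), (6, 2)]; region rows[4,8) x cols[2,3) = 4x1
Unfold 1 (reflect across h@4): 6 holes -> [(1, 2), (2, 2), (3, 2), (4, 2), (5, 2), (6, 2)]
Unfold 2 (reflect across v@3): 12 holes -> [(1, 2), (1, 3), (2, 2), (2, 3), (3, 2), (3, 3), (4, 2), (4, 3), (5, 2), (5, 3), (6, 2), (6, 3)]
Unfold 3 (reflect across v@2): 24 holes -> [(1, 0), (1, 1), (1, 2), (1, 3), (2, 0), (2, 1), (2, 2), (2, 3), (3, 0), (3, 1), (3, 2), (3, 3), (4, 0), (4, 1), (4, 2), (4, 3), (5, 0), (5, 1), (5, 2), (5, 3), (6, 0), (6, 1), (6, 2), (6, 3)]
Unfold 4 (reflect across v@4): 48 holes -> [(1, 0), (1, 1), (1, 2), (1, 3), (1, 4), (1, 5), (1, 6), (1, 7), (2, 0), (2, 1), (2, 2), (2, 3), (2, 4), (2, 5), (2, 6), (2, 7), (3, 0), (3, 1), (3, 2), (3, 3), (3, 4), (3, 5), (3, 6), (3, 7), (4, 0), (4, 1), (4, 2), (4, 3), (4, 4), (4, 5), (4, 6), (4, 7), (5, 0), (5, 1), (5, 2), (5, 3), (5, 4), (5, 5), (5, 6), (5, 7), (6, 0), (6, 1), (6, 2), (6, 3), (6, 4), (6, 5), (6, 6), (6, 7)]
Unfold 5 (reflect across v@8): 96 holes -> [(1, 0), (1, 1), (1, 2), (1, 3), (1, 4), (1, 5), (1, 6), (1, 7), (1, 8), (1, 9), (1, 10), (1, 11), (1, 12), (1, 13), (1, 14), (1, 15), (2, 0), (2, 1), (2, 2), (2, 3), (2, 4), (2, 5), (2, 6), (2, 7), (2, 8), (2, 9), (2, 10), (2, 11), (2, 12), (2, 13), (2, 14), (2, 15), (3, 0), (3, 1), (3, 2), (3, 3), (3, 4), (3, 5), (3, 6), (3, 7), (3, 8), (3, 9), (3, 10), (3, 11), (3, 12), (3, 13), (3, 14), (3, 15), (4, 0), (4, 1), (4, 2), (4, 3), (4, 4), (4, 5), (4, 6), (4, 7), (4, 8), (4, 9), (4, 10), (4, 11), (4, 12), (4, 13), (4, 14), (4, 15), (5, 0), (5, 1), (5, 2), (5, 3), (5, 4), (5, 5), (5, 6), (5, 7), (5, 8), (5, 9), (5, 10), (5, 11), (5, 12), (5, 13), (5, 14), (5, 15), (6, 0), (6, 1), (6, 2), (6, 3), (6, 4), (6, 5), (6, 6), (6, 7), (6, 8), (6, 9), (6, 10), (6, 11), (6, 12), (6, 13), (6, 14), (6, 15)]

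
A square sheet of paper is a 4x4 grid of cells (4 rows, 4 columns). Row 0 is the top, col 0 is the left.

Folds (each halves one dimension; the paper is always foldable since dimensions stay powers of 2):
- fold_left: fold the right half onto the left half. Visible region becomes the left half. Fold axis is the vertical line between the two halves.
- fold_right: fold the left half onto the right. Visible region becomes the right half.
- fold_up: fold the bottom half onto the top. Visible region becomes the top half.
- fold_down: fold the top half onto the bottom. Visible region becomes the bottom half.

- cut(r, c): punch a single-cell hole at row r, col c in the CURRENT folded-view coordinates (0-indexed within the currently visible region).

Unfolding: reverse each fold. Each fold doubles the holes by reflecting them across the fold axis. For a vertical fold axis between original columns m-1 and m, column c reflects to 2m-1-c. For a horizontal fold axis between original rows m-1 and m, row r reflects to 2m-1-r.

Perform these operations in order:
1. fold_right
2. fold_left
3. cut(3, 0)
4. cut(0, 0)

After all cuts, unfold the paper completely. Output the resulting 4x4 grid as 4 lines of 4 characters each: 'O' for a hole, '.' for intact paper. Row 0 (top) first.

Op 1 fold_right: fold axis v@2; visible region now rows[0,4) x cols[2,4) = 4x2
Op 2 fold_left: fold axis v@3; visible region now rows[0,4) x cols[2,3) = 4x1
Op 3 cut(3, 0): punch at orig (3,2); cuts so far [(3, 2)]; region rows[0,4) x cols[2,3) = 4x1
Op 4 cut(0, 0): punch at orig (0,2); cuts so far [(0, 2), (3, 2)]; region rows[0,4) x cols[2,3) = 4x1
Unfold 1 (reflect across v@3): 4 holes -> [(0, 2), (0, 3), (3, 2), (3, 3)]
Unfold 2 (reflect across v@2): 8 holes -> [(0, 0), (0, 1), (0, 2), (0, 3), (3, 0), (3, 1), (3, 2), (3, 3)]

Answer: OOOO
....
....
OOOO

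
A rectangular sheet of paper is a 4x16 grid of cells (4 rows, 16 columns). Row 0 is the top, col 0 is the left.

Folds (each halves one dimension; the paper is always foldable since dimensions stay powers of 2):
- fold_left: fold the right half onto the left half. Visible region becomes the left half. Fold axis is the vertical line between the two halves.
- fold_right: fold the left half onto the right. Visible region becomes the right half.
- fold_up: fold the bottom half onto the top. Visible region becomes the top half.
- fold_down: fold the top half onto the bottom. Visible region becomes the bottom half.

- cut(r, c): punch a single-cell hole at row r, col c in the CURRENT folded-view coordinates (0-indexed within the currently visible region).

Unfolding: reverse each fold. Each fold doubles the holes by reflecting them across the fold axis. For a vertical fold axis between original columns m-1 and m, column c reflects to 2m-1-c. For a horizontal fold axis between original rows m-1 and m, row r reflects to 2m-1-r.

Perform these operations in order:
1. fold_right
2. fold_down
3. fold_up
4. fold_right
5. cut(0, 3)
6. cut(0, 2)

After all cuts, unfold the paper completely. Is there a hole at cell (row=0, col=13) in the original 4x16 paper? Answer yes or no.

Answer: no

Derivation:
Op 1 fold_right: fold axis v@8; visible region now rows[0,4) x cols[8,16) = 4x8
Op 2 fold_down: fold axis h@2; visible region now rows[2,4) x cols[8,16) = 2x8
Op 3 fold_up: fold axis h@3; visible region now rows[2,3) x cols[8,16) = 1x8
Op 4 fold_right: fold axis v@12; visible region now rows[2,3) x cols[12,16) = 1x4
Op 5 cut(0, 3): punch at orig (2,15); cuts so far [(2, 15)]; region rows[2,3) x cols[12,16) = 1x4
Op 6 cut(0, 2): punch at orig (2,14); cuts so far [(2, 14), (2, 15)]; region rows[2,3) x cols[12,16) = 1x4
Unfold 1 (reflect across v@12): 4 holes -> [(2, 8), (2, 9), (2, 14), (2, 15)]
Unfold 2 (reflect across h@3): 8 holes -> [(2, 8), (2, 9), (2, 14), (2, 15), (3, 8), (3, 9), (3, 14), (3, 15)]
Unfold 3 (reflect across h@2): 16 holes -> [(0, 8), (0, 9), (0, 14), (0, 15), (1, 8), (1, 9), (1, 14), (1, 15), (2, 8), (2, 9), (2, 14), (2, 15), (3, 8), (3, 9), (3, 14), (3, 15)]
Unfold 4 (reflect across v@8): 32 holes -> [(0, 0), (0, 1), (0, 6), (0, 7), (0, 8), (0, 9), (0, 14), (0, 15), (1, 0), (1, 1), (1, 6), (1, 7), (1, 8), (1, 9), (1, 14), (1, 15), (2, 0), (2, 1), (2, 6), (2, 7), (2, 8), (2, 9), (2, 14), (2, 15), (3, 0), (3, 1), (3, 6), (3, 7), (3, 8), (3, 9), (3, 14), (3, 15)]
Holes: [(0, 0), (0, 1), (0, 6), (0, 7), (0, 8), (0, 9), (0, 14), (0, 15), (1, 0), (1, 1), (1, 6), (1, 7), (1, 8), (1, 9), (1, 14), (1, 15), (2, 0), (2, 1), (2, 6), (2, 7), (2, 8), (2, 9), (2, 14), (2, 15), (3, 0), (3, 1), (3, 6), (3, 7), (3, 8), (3, 9), (3, 14), (3, 15)]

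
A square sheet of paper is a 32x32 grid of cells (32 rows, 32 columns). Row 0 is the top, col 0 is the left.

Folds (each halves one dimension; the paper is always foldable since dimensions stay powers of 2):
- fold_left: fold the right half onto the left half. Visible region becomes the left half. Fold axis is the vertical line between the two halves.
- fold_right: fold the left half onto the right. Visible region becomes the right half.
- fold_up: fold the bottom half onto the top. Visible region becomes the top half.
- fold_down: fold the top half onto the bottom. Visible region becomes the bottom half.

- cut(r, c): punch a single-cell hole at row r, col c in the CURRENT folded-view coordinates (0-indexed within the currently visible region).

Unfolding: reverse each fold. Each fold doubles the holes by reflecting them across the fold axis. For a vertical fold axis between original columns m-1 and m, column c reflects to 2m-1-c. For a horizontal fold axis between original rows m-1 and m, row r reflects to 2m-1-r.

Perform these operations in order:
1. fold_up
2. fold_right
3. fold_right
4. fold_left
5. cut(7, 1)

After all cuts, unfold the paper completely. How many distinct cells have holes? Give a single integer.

Op 1 fold_up: fold axis h@16; visible region now rows[0,16) x cols[0,32) = 16x32
Op 2 fold_right: fold axis v@16; visible region now rows[0,16) x cols[16,32) = 16x16
Op 3 fold_right: fold axis v@24; visible region now rows[0,16) x cols[24,32) = 16x8
Op 4 fold_left: fold axis v@28; visible region now rows[0,16) x cols[24,28) = 16x4
Op 5 cut(7, 1): punch at orig (7,25); cuts so far [(7, 25)]; region rows[0,16) x cols[24,28) = 16x4
Unfold 1 (reflect across v@28): 2 holes -> [(7, 25), (7, 30)]
Unfold 2 (reflect across v@24): 4 holes -> [(7, 17), (7, 22), (7, 25), (7, 30)]
Unfold 3 (reflect across v@16): 8 holes -> [(7, 1), (7, 6), (7, 9), (7, 14), (7, 17), (7, 22), (7, 25), (7, 30)]
Unfold 4 (reflect across h@16): 16 holes -> [(7, 1), (7, 6), (7, 9), (7, 14), (7, 17), (7, 22), (7, 25), (7, 30), (24, 1), (24, 6), (24, 9), (24, 14), (24, 17), (24, 22), (24, 25), (24, 30)]

Answer: 16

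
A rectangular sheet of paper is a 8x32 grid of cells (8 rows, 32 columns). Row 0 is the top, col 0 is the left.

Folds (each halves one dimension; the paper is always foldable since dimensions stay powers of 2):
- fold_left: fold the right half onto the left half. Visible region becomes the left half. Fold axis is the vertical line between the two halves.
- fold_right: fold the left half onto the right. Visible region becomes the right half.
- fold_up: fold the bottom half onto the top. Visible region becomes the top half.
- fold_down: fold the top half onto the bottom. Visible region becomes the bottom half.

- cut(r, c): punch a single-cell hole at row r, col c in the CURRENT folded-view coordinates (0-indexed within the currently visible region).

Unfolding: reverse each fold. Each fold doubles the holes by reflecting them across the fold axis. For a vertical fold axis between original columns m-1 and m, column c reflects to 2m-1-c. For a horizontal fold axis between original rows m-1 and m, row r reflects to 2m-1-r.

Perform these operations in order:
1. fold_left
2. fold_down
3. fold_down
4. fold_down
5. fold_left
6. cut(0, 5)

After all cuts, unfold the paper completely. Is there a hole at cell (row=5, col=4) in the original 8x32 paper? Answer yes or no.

Answer: no

Derivation:
Op 1 fold_left: fold axis v@16; visible region now rows[0,8) x cols[0,16) = 8x16
Op 2 fold_down: fold axis h@4; visible region now rows[4,8) x cols[0,16) = 4x16
Op 3 fold_down: fold axis h@6; visible region now rows[6,8) x cols[0,16) = 2x16
Op 4 fold_down: fold axis h@7; visible region now rows[7,8) x cols[0,16) = 1x16
Op 5 fold_left: fold axis v@8; visible region now rows[7,8) x cols[0,8) = 1x8
Op 6 cut(0, 5): punch at orig (7,5); cuts so far [(7, 5)]; region rows[7,8) x cols[0,8) = 1x8
Unfold 1 (reflect across v@8): 2 holes -> [(7, 5), (7, 10)]
Unfold 2 (reflect across h@7): 4 holes -> [(6, 5), (6, 10), (7, 5), (7, 10)]
Unfold 3 (reflect across h@6): 8 holes -> [(4, 5), (4, 10), (5, 5), (5, 10), (6, 5), (6, 10), (7, 5), (7, 10)]
Unfold 4 (reflect across h@4): 16 holes -> [(0, 5), (0, 10), (1, 5), (1, 10), (2, 5), (2, 10), (3, 5), (3, 10), (4, 5), (4, 10), (5, 5), (5, 10), (6, 5), (6, 10), (7, 5), (7, 10)]
Unfold 5 (reflect across v@16): 32 holes -> [(0, 5), (0, 10), (0, 21), (0, 26), (1, 5), (1, 10), (1, 21), (1, 26), (2, 5), (2, 10), (2, 21), (2, 26), (3, 5), (3, 10), (3, 21), (3, 26), (4, 5), (4, 10), (4, 21), (4, 26), (5, 5), (5, 10), (5, 21), (5, 26), (6, 5), (6, 10), (6, 21), (6, 26), (7, 5), (7, 10), (7, 21), (7, 26)]
Holes: [(0, 5), (0, 10), (0, 21), (0, 26), (1, 5), (1, 10), (1, 21), (1, 26), (2, 5), (2, 10), (2, 21), (2, 26), (3, 5), (3, 10), (3, 21), (3, 26), (4, 5), (4, 10), (4, 21), (4, 26), (5, 5), (5, 10), (5, 21), (5, 26), (6, 5), (6, 10), (6, 21), (6, 26), (7, 5), (7, 10), (7, 21), (7, 26)]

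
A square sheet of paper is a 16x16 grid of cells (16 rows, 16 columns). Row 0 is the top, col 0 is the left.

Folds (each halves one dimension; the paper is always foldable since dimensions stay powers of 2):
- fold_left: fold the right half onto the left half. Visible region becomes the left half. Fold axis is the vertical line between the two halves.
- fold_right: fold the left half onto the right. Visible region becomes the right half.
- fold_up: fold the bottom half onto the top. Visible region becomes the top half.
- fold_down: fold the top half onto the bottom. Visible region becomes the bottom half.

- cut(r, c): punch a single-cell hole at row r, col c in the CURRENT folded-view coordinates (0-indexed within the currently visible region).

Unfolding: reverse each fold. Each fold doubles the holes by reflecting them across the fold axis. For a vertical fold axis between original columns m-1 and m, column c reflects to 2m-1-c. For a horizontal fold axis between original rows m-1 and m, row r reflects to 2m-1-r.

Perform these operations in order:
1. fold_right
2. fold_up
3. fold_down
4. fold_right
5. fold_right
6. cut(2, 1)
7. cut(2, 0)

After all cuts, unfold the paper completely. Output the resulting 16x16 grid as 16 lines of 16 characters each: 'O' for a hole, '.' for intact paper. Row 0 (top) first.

Answer: ................
OOOOOOOOOOOOOOOO
................
................
................
................
OOOOOOOOOOOOOOOO
................
................
OOOOOOOOOOOOOOOO
................
................
................
................
OOOOOOOOOOOOOOOO
................

Derivation:
Op 1 fold_right: fold axis v@8; visible region now rows[0,16) x cols[8,16) = 16x8
Op 2 fold_up: fold axis h@8; visible region now rows[0,8) x cols[8,16) = 8x8
Op 3 fold_down: fold axis h@4; visible region now rows[4,8) x cols[8,16) = 4x8
Op 4 fold_right: fold axis v@12; visible region now rows[4,8) x cols[12,16) = 4x4
Op 5 fold_right: fold axis v@14; visible region now rows[4,8) x cols[14,16) = 4x2
Op 6 cut(2, 1): punch at orig (6,15); cuts so far [(6, 15)]; region rows[4,8) x cols[14,16) = 4x2
Op 7 cut(2, 0): punch at orig (6,14); cuts so far [(6, 14), (6, 15)]; region rows[4,8) x cols[14,16) = 4x2
Unfold 1 (reflect across v@14): 4 holes -> [(6, 12), (6, 13), (6, 14), (6, 15)]
Unfold 2 (reflect across v@12): 8 holes -> [(6, 8), (6, 9), (6, 10), (6, 11), (6, 12), (6, 13), (6, 14), (6, 15)]
Unfold 3 (reflect across h@4): 16 holes -> [(1, 8), (1, 9), (1, 10), (1, 11), (1, 12), (1, 13), (1, 14), (1, 15), (6, 8), (6, 9), (6, 10), (6, 11), (6, 12), (6, 13), (6, 14), (6, 15)]
Unfold 4 (reflect across h@8): 32 holes -> [(1, 8), (1, 9), (1, 10), (1, 11), (1, 12), (1, 13), (1, 14), (1, 15), (6, 8), (6, 9), (6, 10), (6, 11), (6, 12), (6, 13), (6, 14), (6, 15), (9, 8), (9, 9), (9, 10), (9, 11), (9, 12), (9, 13), (9, 14), (9, 15), (14, 8), (14, 9), (14, 10), (14, 11), (14, 12), (14, 13), (14, 14), (14, 15)]
Unfold 5 (reflect across v@8): 64 holes -> [(1, 0), (1, 1), (1, 2), (1, 3), (1, 4), (1, 5), (1, 6), (1, 7), (1, 8), (1, 9), (1, 10), (1, 11), (1, 12), (1, 13), (1, 14), (1, 15), (6, 0), (6, 1), (6, 2), (6, 3), (6, 4), (6, 5), (6, 6), (6, 7), (6, 8), (6, 9), (6, 10), (6, 11), (6, 12), (6, 13), (6, 14), (6, 15), (9, 0), (9, 1), (9, 2), (9, 3), (9, 4), (9, 5), (9, 6), (9, 7), (9, 8), (9, 9), (9, 10), (9, 11), (9, 12), (9, 13), (9, 14), (9, 15), (14, 0), (14, 1), (14, 2), (14, 3), (14, 4), (14, 5), (14, 6), (14, 7), (14, 8), (14, 9), (14, 10), (14, 11), (14, 12), (14, 13), (14, 14), (14, 15)]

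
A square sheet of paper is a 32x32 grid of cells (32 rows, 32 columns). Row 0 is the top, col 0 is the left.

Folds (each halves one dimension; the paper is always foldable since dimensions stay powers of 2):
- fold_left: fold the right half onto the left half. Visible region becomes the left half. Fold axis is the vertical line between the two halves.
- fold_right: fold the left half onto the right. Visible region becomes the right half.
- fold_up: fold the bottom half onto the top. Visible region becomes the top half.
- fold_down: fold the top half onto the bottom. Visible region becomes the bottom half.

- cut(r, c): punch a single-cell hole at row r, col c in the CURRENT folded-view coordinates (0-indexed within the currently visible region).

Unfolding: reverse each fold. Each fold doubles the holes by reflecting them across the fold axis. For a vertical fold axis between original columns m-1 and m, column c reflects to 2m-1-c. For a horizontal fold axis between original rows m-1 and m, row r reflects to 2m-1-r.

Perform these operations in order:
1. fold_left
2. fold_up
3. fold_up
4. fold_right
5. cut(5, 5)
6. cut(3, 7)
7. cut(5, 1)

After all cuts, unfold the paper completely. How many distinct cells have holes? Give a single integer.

Op 1 fold_left: fold axis v@16; visible region now rows[0,32) x cols[0,16) = 32x16
Op 2 fold_up: fold axis h@16; visible region now rows[0,16) x cols[0,16) = 16x16
Op 3 fold_up: fold axis h@8; visible region now rows[0,8) x cols[0,16) = 8x16
Op 4 fold_right: fold axis v@8; visible region now rows[0,8) x cols[8,16) = 8x8
Op 5 cut(5, 5): punch at orig (5,13); cuts so far [(5, 13)]; region rows[0,8) x cols[8,16) = 8x8
Op 6 cut(3, 7): punch at orig (3,15); cuts so far [(3, 15), (5, 13)]; region rows[0,8) x cols[8,16) = 8x8
Op 7 cut(5, 1): punch at orig (5,9); cuts so far [(3, 15), (5, 9), (5, 13)]; region rows[0,8) x cols[8,16) = 8x8
Unfold 1 (reflect across v@8): 6 holes -> [(3, 0), (3, 15), (5, 2), (5, 6), (5, 9), (5, 13)]
Unfold 2 (reflect across h@8): 12 holes -> [(3, 0), (3, 15), (5, 2), (5, 6), (5, 9), (5, 13), (10, 2), (10, 6), (10, 9), (10, 13), (12, 0), (12, 15)]
Unfold 3 (reflect across h@16): 24 holes -> [(3, 0), (3, 15), (5, 2), (5, 6), (5, 9), (5, 13), (10, 2), (10, 6), (10, 9), (10, 13), (12, 0), (12, 15), (19, 0), (19, 15), (21, 2), (21, 6), (21, 9), (21, 13), (26, 2), (26, 6), (26, 9), (26, 13), (28, 0), (28, 15)]
Unfold 4 (reflect across v@16): 48 holes -> [(3, 0), (3, 15), (3, 16), (3, 31), (5, 2), (5, 6), (5, 9), (5, 13), (5, 18), (5, 22), (5, 25), (5, 29), (10, 2), (10, 6), (10, 9), (10, 13), (10, 18), (10, 22), (10, 25), (10, 29), (12, 0), (12, 15), (12, 16), (12, 31), (19, 0), (19, 15), (19, 16), (19, 31), (21, 2), (21, 6), (21, 9), (21, 13), (21, 18), (21, 22), (21, 25), (21, 29), (26, 2), (26, 6), (26, 9), (26, 13), (26, 18), (26, 22), (26, 25), (26, 29), (28, 0), (28, 15), (28, 16), (28, 31)]

Answer: 48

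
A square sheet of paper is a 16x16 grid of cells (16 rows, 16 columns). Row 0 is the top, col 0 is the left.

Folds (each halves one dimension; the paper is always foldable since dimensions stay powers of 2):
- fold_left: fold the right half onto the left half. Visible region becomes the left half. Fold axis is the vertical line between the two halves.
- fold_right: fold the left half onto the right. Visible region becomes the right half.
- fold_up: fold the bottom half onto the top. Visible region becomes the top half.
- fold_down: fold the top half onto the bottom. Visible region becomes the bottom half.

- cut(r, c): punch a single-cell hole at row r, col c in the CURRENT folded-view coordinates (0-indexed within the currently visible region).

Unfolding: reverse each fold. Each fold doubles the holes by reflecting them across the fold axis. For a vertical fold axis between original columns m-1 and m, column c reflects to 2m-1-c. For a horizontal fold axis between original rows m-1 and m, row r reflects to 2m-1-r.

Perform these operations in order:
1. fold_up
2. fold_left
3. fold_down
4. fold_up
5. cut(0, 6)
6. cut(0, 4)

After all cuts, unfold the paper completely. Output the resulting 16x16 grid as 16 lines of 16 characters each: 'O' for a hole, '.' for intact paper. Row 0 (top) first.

Op 1 fold_up: fold axis h@8; visible region now rows[0,8) x cols[0,16) = 8x16
Op 2 fold_left: fold axis v@8; visible region now rows[0,8) x cols[0,8) = 8x8
Op 3 fold_down: fold axis h@4; visible region now rows[4,8) x cols[0,8) = 4x8
Op 4 fold_up: fold axis h@6; visible region now rows[4,6) x cols[0,8) = 2x8
Op 5 cut(0, 6): punch at orig (4,6); cuts so far [(4, 6)]; region rows[4,6) x cols[0,8) = 2x8
Op 6 cut(0, 4): punch at orig (4,4); cuts so far [(4, 4), (4, 6)]; region rows[4,6) x cols[0,8) = 2x8
Unfold 1 (reflect across h@6): 4 holes -> [(4, 4), (4, 6), (7, 4), (7, 6)]
Unfold 2 (reflect across h@4): 8 holes -> [(0, 4), (0, 6), (3, 4), (3, 6), (4, 4), (4, 6), (7, 4), (7, 6)]
Unfold 3 (reflect across v@8): 16 holes -> [(0, 4), (0, 6), (0, 9), (0, 11), (3, 4), (3, 6), (3, 9), (3, 11), (4, 4), (4, 6), (4, 9), (4, 11), (7, 4), (7, 6), (7, 9), (7, 11)]
Unfold 4 (reflect across h@8): 32 holes -> [(0, 4), (0, 6), (0, 9), (0, 11), (3, 4), (3, 6), (3, 9), (3, 11), (4, 4), (4, 6), (4, 9), (4, 11), (7, 4), (7, 6), (7, 9), (7, 11), (8, 4), (8, 6), (8, 9), (8, 11), (11, 4), (11, 6), (11, 9), (11, 11), (12, 4), (12, 6), (12, 9), (12, 11), (15, 4), (15, 6), (15, 9), (15, 11)]

Answer: ....O.O..O.O....
................
................
....O.O..O.O....
....O.O..O.O....
................
................
....O.O..O.O....
....O.O..O.O....
................
................
....O.O..O.O....
....O.O..O.O....
................
................
....O.O..O.O....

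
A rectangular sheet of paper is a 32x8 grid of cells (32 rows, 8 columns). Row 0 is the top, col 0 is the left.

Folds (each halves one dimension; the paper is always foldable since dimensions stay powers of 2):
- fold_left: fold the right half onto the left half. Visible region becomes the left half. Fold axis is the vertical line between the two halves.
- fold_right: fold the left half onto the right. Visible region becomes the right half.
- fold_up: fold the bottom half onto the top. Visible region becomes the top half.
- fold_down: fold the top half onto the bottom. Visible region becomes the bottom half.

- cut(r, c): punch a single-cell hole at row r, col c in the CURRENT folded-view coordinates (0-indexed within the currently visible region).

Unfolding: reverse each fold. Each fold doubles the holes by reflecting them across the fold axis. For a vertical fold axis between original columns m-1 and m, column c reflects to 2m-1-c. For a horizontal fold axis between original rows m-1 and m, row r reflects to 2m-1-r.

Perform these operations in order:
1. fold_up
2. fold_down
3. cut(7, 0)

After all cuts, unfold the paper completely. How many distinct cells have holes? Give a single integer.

Op 1 fold_up: fold axis h@16; visible region now rows[0,16) x cols[0,8) = 16x8
Op 2 fold_down: fold axis h@8; visible region now rows[8,16) x cols[0,8) = 8x8
Op 3 cut(7, 0): punch at orig (15,0); cuts so far [(15, 0)]; region rows[8,16) x cols[0,8) = 8x8
Unfold 1 (reflect across h@8): 2 holes -> [(0, 0), (15, 0)]
Unfold 2 (reflect across h@16): 4 holes -> [(0, 0), (15, 0), (16, 0), (31, 0)]

Answer: 4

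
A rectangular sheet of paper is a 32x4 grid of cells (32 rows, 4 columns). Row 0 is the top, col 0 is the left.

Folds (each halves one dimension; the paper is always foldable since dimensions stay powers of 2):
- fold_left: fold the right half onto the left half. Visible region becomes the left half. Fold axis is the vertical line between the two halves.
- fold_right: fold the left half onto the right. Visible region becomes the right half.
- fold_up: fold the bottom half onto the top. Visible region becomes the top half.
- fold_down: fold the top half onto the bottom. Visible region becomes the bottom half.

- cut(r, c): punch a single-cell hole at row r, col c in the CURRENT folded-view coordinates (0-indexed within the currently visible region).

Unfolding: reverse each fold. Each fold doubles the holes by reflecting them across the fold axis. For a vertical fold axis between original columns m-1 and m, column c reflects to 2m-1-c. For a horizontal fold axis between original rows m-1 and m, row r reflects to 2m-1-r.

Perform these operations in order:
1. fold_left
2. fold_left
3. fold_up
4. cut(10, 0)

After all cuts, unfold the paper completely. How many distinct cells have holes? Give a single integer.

Op 1 fold_left: fold axis v@2; visible region now rows[0,32) x cols[0,2) = 32x2
Op 2 fold_left: fold axis v@1; visible region now rows[0,32) x cols[0,1) = 32x1
Op 3 fold_up: fold axis h@16; visible region now rows[0,16) x cols[0,1) = 16x1
Op 4 cut(10, 0): punch at orig (10,0); cuts so far [(10, 0)]; region rows[0,16) x cols[0,1) = 16x1
Unfold 1 (reflect across h@16): 2 holes -> [(10, 0), (21, 0)]
Unfold 2 (reflect across v@1): 4 holes -> [(10, 0), (10, 1), (21, 0), (21, 1)]
Unfold 3 (reflect across v@2): 8 holes -> [(10, 0), (10, 1), (10, 2), (10, 3), (21, 0), (21, 1), (21, 2), (21, 3)]

Answer: 8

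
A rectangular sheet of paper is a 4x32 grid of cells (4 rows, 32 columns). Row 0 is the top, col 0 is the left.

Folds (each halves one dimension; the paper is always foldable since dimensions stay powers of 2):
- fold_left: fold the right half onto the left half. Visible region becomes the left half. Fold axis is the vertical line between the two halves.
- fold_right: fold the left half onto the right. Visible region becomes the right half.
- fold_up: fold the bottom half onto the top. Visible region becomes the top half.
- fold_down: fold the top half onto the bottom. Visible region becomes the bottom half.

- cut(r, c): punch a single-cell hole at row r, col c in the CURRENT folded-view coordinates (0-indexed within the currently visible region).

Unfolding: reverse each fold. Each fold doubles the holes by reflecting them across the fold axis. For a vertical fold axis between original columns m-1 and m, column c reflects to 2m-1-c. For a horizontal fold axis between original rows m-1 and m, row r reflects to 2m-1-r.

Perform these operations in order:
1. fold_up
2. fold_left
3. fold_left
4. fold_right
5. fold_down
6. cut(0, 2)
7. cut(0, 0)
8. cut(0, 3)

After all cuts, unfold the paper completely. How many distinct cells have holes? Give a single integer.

Answer: 96

Derivation:
Op 1 fold_up: fold axis h@2; visible region now rows[0,2) x cols[0,32) = 2x32
Op 2 fold_left: fold axis v@16; visible region now rows[0,2) x cols[0,16) = 2x16
Op 3 fold_left: fold axis v@8; visible region now rows[0,2) x cols[0,8) = 2x8
Op 4 fold_right: fold axis v@4; visible region now rows[0,2) x cols[4,8) = 2x4
Op 5 fold_down: fold axis h@1; visible region now rows[1,2) x cols[4,8) = 1x4
Op 6 cut(0, 2): punch at orig (1,6); cuts so far [(1, 6)]; region rows[1,2) x cols[4,8) = 1x4
Op 7 cut(0, 0): punch at orig (1,4); cuts so far [(1, 4), (1, 6)]; region rows[1,2) x cols[4,8) = 1x4
Op 8 cut(0, 3): punch at orig (1,7); cuts so far [(1, 4), (1, 6), (1, 7)]; region rows[1,2) x cols[4,8) = 1x4
Unfold 1 (reflect across h@1): 6 holes -> [(0, 4), (0, 6), (0, 7), (1, 4), (1, 6), (1, 7)]
Unfold 2 (reflect across v@4): 12 holes -> [(0, 0), (0, 1), (0, 3), (0, 4), (0, 6), (0, 7), (1, 0), (1, 1), (1, 3), (1, 4), (1, 6), (1, 7)]
Unfold 3 (reflect across v@8): 24 holes -> [(0, 0), (0, 1), (0, 3), (0, 4), (0, 6), (0, 7), (0, 8), (0, 9), (0, 11), (0, 12), (0, 14), (0, 15), (1, 0), (1, 1), (1, 3), (1, 4), (1, 6), (1, 7), (1, 8), (1, 9), (1, 11), (1, 12), (1, 14), (1, 15)]
Unfold 4 (reflect across v@16): 48 holes -> [(0, 0), (0, 1), (0, 3), (0, 4), (0, 6), (0, 7), (0, 8), (0, 9), (0, 11), (0, 12), (0, 14), (0, 15), (0, 16), (0, 17), (0, 19), (0, 20), (0, 22), (0, 23), (0, 24), (0, 25), (0, 27), (0, 28), (0, 30), (0, 31), (1, 0), (1, 1), (1, 3), (1, 4), (1, 6), (1, 7), (1, 8), (1, 9), (1, 11), (1, 12), (1, 14), (1, 15), (1, 16), (1, 17), (1, 19), (1, 20), (1, 22), (1, 23), (1, 24), (1, 25), (1, 27), (1, 28), (1, 30), (1, 31)]
Unfold 5 (reflect across h@2): 96 holes -> [(0, 0), (0, 1), (0, 3), (0, 4), (0, 6), (0, 7), (0, 8), (0, 9), (0, 11), (0, 12), (0, 14), (0, 15), (0, 16), (0, 17), (0, 19), (0, 20), (0, 22), (0, 23), (0, 24), (0, 25), (0, 27), (0, 28), (0, 30), (0, 31), (1, 0), (1, 1), (1, 3), (1, 4), (1, 6), (1, 7), (1, 8), (1, 9), (1, 11), (1, 12), (1, 14), (1, 15), (1, 16), (1, 17), (1, 19), (1, 20), (1, 22), (1, 23), (1, 24), (1, 25), (1, 27), (1, 28), (1, 30), (1, 31), (2, 0), (2, 1), (2, 3), (2, 4), (2, 6), (2, 7), (2, 8), (2, 9), (2, 11), (2, 12), (2, 14), (2, 15), (2, 16), (2, 17), (2, 19), (2, 20), (2, 22), (2, 23), (2, 24), (2, 25), (2, 27), (2, 28), (2, 30), (2, 31), (3, 0), (3, 1), (3, 3), (3, 4), (3, 6), (3, 7), (3, 8), (3, 9), (3, 11), (3, 12), (3, 14), (3, 15), (3, 16), (3, 17), (3, 19), (3, 20), (3, 22), (3, 23), (3, 24), (3, 25), (3, 27), (3, 28), (3, 30), (3, 31)]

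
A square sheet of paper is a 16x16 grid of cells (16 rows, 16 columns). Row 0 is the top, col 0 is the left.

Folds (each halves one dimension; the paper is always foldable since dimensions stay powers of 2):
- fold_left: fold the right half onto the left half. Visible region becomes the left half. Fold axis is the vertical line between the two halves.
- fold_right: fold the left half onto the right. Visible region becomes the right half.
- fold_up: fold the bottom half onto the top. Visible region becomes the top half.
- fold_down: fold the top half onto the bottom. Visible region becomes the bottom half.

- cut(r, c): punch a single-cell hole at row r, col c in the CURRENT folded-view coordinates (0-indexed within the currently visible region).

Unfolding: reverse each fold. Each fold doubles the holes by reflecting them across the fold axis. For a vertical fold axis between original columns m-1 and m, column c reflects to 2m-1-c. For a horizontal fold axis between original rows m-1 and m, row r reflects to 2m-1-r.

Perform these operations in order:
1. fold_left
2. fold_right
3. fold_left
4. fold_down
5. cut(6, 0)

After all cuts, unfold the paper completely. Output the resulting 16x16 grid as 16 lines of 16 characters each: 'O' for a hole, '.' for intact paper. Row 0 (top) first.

Answer: ................
O..OO..OO..OO..O
................
................
................
................
................
................
................
................
................
................
................
................
O..OO..OO..OO..O
................

Derivation:
Op 1 fold_left: fold axis v@8; visible region now rows[0,16) x cols[0,8) = 16x8
Op 2 fold_right: fold axis v@4; visible region now rows[0,16) x cols[4,8) = 16x4
Op 3 fold_left: fold axis v@6; visible region now rows[0,16) x cols[4,6) = 16x2
Op 4 fold_down: fold axis h@8; visible region now rows[8,16) x cols[4,6) = 8x2
Op 5 cut(6, 0): punch at orig (14,4); cuts so far [(14, 4)]; region rows[8,16) x cols[4,6) = 8x2
Unfold 1 (reflect across h@8): 2 holes -> [(1, 4), (14, 4)]
Unfold 2 (reflect across v@6): 4 holes -> [(1, 4), (1, 7), (14, 4), (14, 7)]
Unfold 3 (reflect across v@4): 8 holes -> [(1, 0), (1, 3), (1, 4), (1, 7), (14, 0), (14, 3), (14, 4), (14, 7)]
Unfold 4 (reflect across v@8): 16 holes -> [(1, 0), (1, 3), (1, 4), (1, 7), (1, 8), (1, 11), (1, 12), (1, 15), (14, 0), (14, 3), (14, 4), (14, 7), (14, 8), (14, 11), (14, 12), (14, 15)]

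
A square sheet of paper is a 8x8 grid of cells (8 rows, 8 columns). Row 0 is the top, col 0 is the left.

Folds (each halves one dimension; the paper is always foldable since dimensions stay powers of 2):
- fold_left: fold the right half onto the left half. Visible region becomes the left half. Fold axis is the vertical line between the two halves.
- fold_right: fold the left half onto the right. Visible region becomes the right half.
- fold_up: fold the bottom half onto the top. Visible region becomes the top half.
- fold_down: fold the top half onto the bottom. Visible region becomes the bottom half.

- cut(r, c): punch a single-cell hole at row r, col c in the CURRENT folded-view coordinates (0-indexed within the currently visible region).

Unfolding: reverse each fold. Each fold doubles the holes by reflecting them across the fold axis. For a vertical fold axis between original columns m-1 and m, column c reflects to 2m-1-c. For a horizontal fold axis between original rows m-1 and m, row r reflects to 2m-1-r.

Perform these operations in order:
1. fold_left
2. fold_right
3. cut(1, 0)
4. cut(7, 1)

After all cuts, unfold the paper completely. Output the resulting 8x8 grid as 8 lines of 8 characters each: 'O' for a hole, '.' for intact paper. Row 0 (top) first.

Answer: ........
.OO..OO.
........
........
........
........
........
O..OO..O

Derivation:
Op 1 fold_left: fold axis v@4; visible region now rows[0,8) x cols[0,4) = 8x4
Op 2 fold_right: fold axis v@2; visible region now rows[0,8) x cols[2,4) = 8x2
Op 3 cut(1, 0): punch at orig (1,2); cuts so far [(1, 2)]; region rows[0,8) x cols[2,4) = 8x2
Op 4 cut(7, 1): punch at orig (7,3); cuts so far [(1, 2), (7, 3)]; region rows[0,8) x cols[2,4) = 8x2
Unfold 1 (reflect across v@2): 4 holes -> [(1, 1), (1, 2), (7, 0), (7, 3)]
Unfold 2 (reflect across v@4): 8 holes -> [(1, 1), (1, 2), (1, 5), (1, 6), (7, 0), (7, 3), (7, 4), (7, 7)]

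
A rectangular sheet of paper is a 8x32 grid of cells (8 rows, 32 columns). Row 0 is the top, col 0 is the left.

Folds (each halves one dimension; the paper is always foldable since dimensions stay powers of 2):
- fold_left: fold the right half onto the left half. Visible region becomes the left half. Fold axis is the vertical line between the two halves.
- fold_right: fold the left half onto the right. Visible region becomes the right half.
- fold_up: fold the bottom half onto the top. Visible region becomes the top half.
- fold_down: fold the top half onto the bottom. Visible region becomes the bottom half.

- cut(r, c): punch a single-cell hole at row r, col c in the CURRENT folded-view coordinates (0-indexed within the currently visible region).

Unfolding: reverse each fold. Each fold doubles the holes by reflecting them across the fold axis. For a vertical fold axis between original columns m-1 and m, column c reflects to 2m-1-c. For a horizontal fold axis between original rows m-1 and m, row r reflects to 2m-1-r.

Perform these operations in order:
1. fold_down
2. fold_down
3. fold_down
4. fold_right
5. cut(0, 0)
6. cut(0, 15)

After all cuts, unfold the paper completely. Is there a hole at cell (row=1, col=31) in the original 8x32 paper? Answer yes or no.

Answer: yes

Derivation:
Op 1 fold_down: fold axis h@4; visible region now rows[4,8) x cols[0,32) = 4x32
Op 2 fold_down: fold axis h@6; visible region now rows[6,8) x cols[0,32) = 2x32
Op 3 fold_down: fold axis h@7; visible region now rows[7,8) x cols[0,32) = 1x32
Op 4 fold_right: fold axis v@16; visible region now rows[7,8) x cols[16,32) = 1x16
Op 5 cut(0, 0): punch at orig (7,16); cuts so far [(7, 16)]; region rows[7,8) x cols[16,32) = 1x16
Op 6 cut(0, 15): punch at orig (7,31); cuts so far [(7, 16), (7, 31)]; region rows[7,8) x cols[16,32) = 1x16
Unfold 1 (reflect across v@16): 4 holes -> [(7, 0), (7, 15), (7, 16), (7, 31)]
Unfold 2 (reflect across h@7): 8 holes -> [(6, 0), (6, 15), (6, 16), (6, 31), (7, 0), (7, 15), (7, 16), (7, 31)]
Unfold 3 (reflect across h@6): 16 holes -> [(4, 0), (4, 15), (4, 16), (4, 31), (5, 0), (5, 15), (5, 16), (5, 31), (6, 0), (6, 15), (6, 16), (6, 31), (7, 0), (7, 15), (7, 16), (7, 31)]
Unfold 4 (reflect across h@4): 32 holes -> [(0, 0), (0, 15), (0, 16), (0, 31), (1, 0), (1, 15), (1, 16), (1, 31), (2, 0), (2, 15), (2, 16), (2, 31), (3, 0), (3, 15), (3, 16), (3, 31), (4, 0), (4, 15), (4, 16), (4, 31), (5, 0), (5, 15), (5, 16), (5, 31), (6, 0), (6, 15), (6, 16), (6, 31), (7, 0), (7, 15), (7, 16), (7, 31)]
Holes: [(0, 0), (0, 15), (0, 16), (0, 31), (1, 0), (1, 15), (1, 16), (1, 31), (2, 0), (2, 15), (2, 16), (2, 31), (3, 0), (3, 15), (3, 16), (3, 31), (4, 0), (4, 15), (4, 16), (4, 31), (5, 0), (5, 15), (5, 16), (5, 31), (6, 0), (6, 15), (6, 16), (6, 31), (7, 0), (7, 15), (7, 16), (7, 31)]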